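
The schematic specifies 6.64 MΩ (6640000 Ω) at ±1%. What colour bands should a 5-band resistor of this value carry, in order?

6640000 Ω = 664 × 10^4.
6 → blue
6 → blue
4 → yellow
Multiplier 10^4 → yellow.
±1% tolerance → brown.

blue, blue, yellow, yellow, brown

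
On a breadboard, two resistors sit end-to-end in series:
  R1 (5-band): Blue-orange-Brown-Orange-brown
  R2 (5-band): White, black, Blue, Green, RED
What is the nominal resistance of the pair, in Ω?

91231000 Ω

R1: blue, orange, brown → 631; orange ×10^3 → 631000 Ω.
R2: white, black, blue → 906; green ×10^5 → 90600000 Ω.
Series: 631000 + 90600000 = 91231000 Ω.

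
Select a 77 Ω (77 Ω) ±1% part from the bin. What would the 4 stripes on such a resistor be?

77 Ω = 77 × 10^0.
7 → violet
7 → violet
Multiplier 10^0 → black.
±1% tolerance → brown.

violet, violet, black, brown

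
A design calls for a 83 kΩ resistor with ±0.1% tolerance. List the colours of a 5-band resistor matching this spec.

grey, orange, black, red, violet

83000 Ω = 830 × 10^2.
8 → grey
3 → orange
0 → black
Multiplier 10^2 → red.
±0.1% tolerance → violet.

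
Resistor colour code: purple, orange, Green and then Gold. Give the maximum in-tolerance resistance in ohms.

7665000 Ω

Violet → 7 (first significant figure)
Orange → 3 (second significant figure)
Green → ×10^5 multiplier
Gold → ±5% tolerance
73 × 100000 = 7300000 Ω
Maximum = 7300000 × (1 + 5/100) = 7665000 Ω.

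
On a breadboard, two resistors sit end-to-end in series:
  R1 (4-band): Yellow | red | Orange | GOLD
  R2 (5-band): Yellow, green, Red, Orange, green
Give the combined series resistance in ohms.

R1: yellow, red → 42; orange ×10^3 → 42000 Ω.
R2: yellow, green, red → 452; orange ×10^3 → 452000 Ω.
Series: 42000 + 452000 = 494000 Ω.

494000 Ω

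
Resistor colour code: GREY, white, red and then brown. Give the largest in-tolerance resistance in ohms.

Grey → 8 (first significant figure)
White → 9 (second significant figure)
Red → ×10^2 multiplier
Brown → ±1% tolerance
89 × 100 = 8900 Ω
Largest = 8900 × (1 + 1/100) = 8989 Ω.

8989 Ω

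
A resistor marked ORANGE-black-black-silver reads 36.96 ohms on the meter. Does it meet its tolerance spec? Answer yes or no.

no

Orange → 3 (first significant figure)
Black → 0 (second significant figure)
Black → ×1 multiplier
Silver → ±10% tolerance
30 × 1 = 30 Ω
Allowed range: 27 Ω to 33 Ω.
36.96 ohms lies outside that range.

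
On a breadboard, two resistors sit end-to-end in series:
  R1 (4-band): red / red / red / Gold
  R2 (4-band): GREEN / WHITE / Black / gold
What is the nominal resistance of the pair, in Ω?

R1: red, red → 22; red ×10^2 → 2200 Ω.
R2: green, white → 59; black ×1 → 59 Ω.
Series: 2200 + 59 = 2259 Ω.

2259 Ω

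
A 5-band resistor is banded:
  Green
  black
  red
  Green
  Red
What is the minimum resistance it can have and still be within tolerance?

Green → 5 (first significant figure)
Black → 0 (second significant figure)
Red → 2 (third significant figure)
Green → ×10^5 multiplier
Red → ±2% tolerance
502 × 100000 = 50200000 Ω
Minimum = 50200000 × (1 − 2/100) = 49196000 Ω.

49196000 Ω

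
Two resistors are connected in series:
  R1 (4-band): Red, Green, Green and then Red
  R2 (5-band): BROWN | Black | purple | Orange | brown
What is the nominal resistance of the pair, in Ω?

R1: red, green → 25; green ×10^5 → 2500000 Ω.
R2: brown, black, violet → 107; orange ×10^3 → 107000 Ω.
Series: 2500000 + 107000 = 2607000 Ω.

2607000 Ω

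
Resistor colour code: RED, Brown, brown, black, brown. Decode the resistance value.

211 Ω

Red → 2 (first significant figure)
Brown → 1 (second significant figure)
Brown → 1 (third significant figure)
Black → ×1 multiplier
211 × 1 = 211 Ω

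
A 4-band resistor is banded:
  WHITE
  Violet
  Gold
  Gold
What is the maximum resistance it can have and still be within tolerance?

10.185 Ω

White → 9 (first significant figure)
Violet → 7 (second significant figure)
Gold → ×0.1 multiplier
Gold → ±5% tolerance
97 × 0.1 = 9.7 Ω
Maximum = 9.7 × (1 + 5/100) = 10.185 Ω.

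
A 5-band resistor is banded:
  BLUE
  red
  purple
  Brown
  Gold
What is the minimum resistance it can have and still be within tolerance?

Blue → 6 (first significant figure)
Red → 2 (second significant figure)
Violet → 7 (third significant figure)
Brown → ×10 multiplier
Gold → ±5% tolerance
627 × 10 = 6270 Ω
Minimum = 6270 × (1 − 5/100) = 5956.5 Ω.

5956.5 Ω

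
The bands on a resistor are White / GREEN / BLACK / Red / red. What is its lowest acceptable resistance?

White → 9 (first significant figure)
Green → 5 (second significant figure)
Black → 0 (third significant figure)
Red → ×10^2 multiplier
Red → ±2% tolerance
950 × 100 = 95000 Ω
Lowest = 95000 × (1 − 2/100) = 93100 Ω.

93100 Ω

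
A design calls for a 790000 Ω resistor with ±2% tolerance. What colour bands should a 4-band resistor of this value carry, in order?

violet, white, yellow, red

790000 Ω = 79 × 10^4.
7 → violet
9 → white
Multiplier 10^4 → yellow.
±2% tolerance → red.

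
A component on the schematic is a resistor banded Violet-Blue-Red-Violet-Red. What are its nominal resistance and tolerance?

7620000000 Ω ±2%

Violet → 7 (first significant figure)
Blue → 6 (second significant figure)
Red → 2 (third significant figure)
Violet → ×10^7 multiplier
Red → ±2% tolerance
762 × 10000000 = 7620000000 Ω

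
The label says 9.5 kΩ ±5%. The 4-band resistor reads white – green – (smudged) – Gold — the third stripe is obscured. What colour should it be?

9500 Ω = 95 × 10^2.
The third band is the multiplier, 10^2, which is red.

red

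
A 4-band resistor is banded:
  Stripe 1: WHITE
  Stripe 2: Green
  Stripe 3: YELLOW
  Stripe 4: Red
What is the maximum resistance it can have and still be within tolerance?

White → 9 (first significant figure)
Green → 5 (second significant figure)
Yellow → ×10^4 multiplier
Red → ±2% tolerance
95 × 10000 = 950000 Ω
Maximum = 950000 × (1 + 2/100) = 969000 Ω.

969000 Ω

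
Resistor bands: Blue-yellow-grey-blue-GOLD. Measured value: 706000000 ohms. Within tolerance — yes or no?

no

Blue → 6 (first significant figure)
Yellow → 4 (second significant figure)
Grey → 8 (third significant figure)
Blue → ×10^6 multiplier
Gold → ±5% tolerance
648 × 1000000 = 648000000 Ω
Allowed range: 615600000 Ω to 680400000 Ω.
706000000 ohms lies outside that range.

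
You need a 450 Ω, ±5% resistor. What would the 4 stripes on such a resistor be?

yellow, green, brown, gold

450 Ω = 45 × 10^1.
4 → yellow
5 → green
Multiplier 10^1 → brown.
±5% tolerance → gold.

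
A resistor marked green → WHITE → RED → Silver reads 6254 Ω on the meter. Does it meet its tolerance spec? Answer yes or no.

Green → 5 (first significant figure)
White → 9 (second significant figure)
Red → ×10^2 multiplier
Silver → ±10% tolerance
59 × 100 = 5900 Ω
Allowed range: 5310 Ω to 6490 Ω.
6254 Ω lies inside that range.

yes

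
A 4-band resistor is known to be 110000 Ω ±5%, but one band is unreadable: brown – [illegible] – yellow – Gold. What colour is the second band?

brown

110000 Ω = 11 × 10^4.
The second band gives digit 1 of the significand, and 1 is brown.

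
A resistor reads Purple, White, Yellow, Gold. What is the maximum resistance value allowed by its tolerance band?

Violet → 7 (first significant figure)
White → 9 (second significant figure)
Yellow → ×10^4 multiplier
Gold → ±5% tolerance
79 × 10000 = 790000 Ω
Maximum = 790000 × (1 + 5/100) = 829500 Ω.

829500 Ω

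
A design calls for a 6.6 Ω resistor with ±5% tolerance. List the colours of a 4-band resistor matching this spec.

blue, blue, gold, gold

6.6 Ω = 66 × 10^-1.
6 → blue
6 → blue
Multiplier 10^-1 → gold.
±5% tolerance → gold.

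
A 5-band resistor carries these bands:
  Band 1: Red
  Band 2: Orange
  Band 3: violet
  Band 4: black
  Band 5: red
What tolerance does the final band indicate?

±2%

The last band, red, is the tolerance band.
Red corresponds to ±2%.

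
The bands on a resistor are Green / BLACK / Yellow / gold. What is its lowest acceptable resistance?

475000 Ω

Green → 5 (first significant figure)
Black → 0 (second significant figure)
Yellow → ×10^4 multiplier
Gold → ±5% tolerance
50 × 10000 = 500000 Ω
Lowest = 500000 × (1 − 5/100) = 475000 Ω.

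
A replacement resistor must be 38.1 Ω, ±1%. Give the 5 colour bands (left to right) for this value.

38.1 Ω = 381 × 10^-1.
3 → orange
8 → grey
1 → brown
Multiplier 10^-1 → gold.
±1% tolerance → brown.

orange, grey, brown, gold, brown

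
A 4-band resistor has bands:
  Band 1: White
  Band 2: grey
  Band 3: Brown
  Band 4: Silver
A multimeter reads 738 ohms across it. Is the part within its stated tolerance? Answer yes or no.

White → 9 (first significant figure)
Grey → 8 (second significant figure)
Brown → ×10 multiplier
Silver → ±10% tolerance
98 × 10 = 980 Ω
Allowed range: 882 Ω to 1078 Ω.
738 ohms lies outside that range.

no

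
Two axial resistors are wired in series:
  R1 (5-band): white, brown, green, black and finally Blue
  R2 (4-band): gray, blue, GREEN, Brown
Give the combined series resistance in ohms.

R1: white, brown, green → 915; black ×1 → 915 Ω.
R2: grey, blue → 86; green ×10^5 → 8600000 Ω.
Series: 915 + 8600000 = 8600915 Ω.

8600915 Ω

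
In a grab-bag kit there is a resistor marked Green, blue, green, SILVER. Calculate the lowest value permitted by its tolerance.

Green → 5 (first significant figure)
Blue → 6 (second significant figure)
Green → ×10^5 multiplier
Silver → ±10% tolerance
56 × 100000 = 5600000 Ω
Lowest = 5600000 × (1 − 10/100) = 5040000 Ω.

5040000 Ω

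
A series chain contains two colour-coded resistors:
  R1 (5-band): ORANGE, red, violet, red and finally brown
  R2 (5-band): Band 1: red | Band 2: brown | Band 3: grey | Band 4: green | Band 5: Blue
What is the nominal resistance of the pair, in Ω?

21832700 Ω

R1: orange, red, violet → 327; red ×10^2 → 32700 Ω.
R2: red, brown, grey → 218; green ×10^5 → 21800000 Ω.
Series: 32700 + 21800000 = 21832700 Ω.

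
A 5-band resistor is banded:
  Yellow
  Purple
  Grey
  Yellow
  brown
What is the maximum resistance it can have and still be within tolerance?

4827800 Ω

Yellow → 4 (first significant figure)
Violet → 7 (second significant figure)
Grey → 8 (third significant figure)
Yellow → ×10^4 multiplier
Brown → ±1% tolerance
478 × 10000 = 4780000 Ω
Maximum = 4780000 × (1 + 1/100) = 4827800 Ω.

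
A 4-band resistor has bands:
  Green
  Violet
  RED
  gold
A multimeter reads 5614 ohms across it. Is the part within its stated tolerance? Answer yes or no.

yes

Green → 5 (first significant figure)
Violet → 7 (second significant figure)
Red → ×10^2 multiplier
Gold → ±5% tolerance
57 × 100 = 5700 Ω
Allowed range: 5415 Ω to 5985 Ω.
5614 ohms lies inside that range.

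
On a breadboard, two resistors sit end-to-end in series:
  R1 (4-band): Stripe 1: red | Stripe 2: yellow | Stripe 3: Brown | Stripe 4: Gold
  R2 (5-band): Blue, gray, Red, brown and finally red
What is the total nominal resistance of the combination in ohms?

R1: red, yellow → 24; brown ×10 → 240 Ω.
R2: blue, grey, red → 682; brown ×10 → 6820 Ω.
Series: 240 + 6820 = 7060 Ω.

7060 Ω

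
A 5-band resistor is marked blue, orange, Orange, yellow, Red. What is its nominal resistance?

6330000 Ω

Blue → 6 (first significant figure)
Orange → 3 (second significant figure)
Orange → 3 (third significant figure)
Yellow → ×10^4 multiplier
633 × 10000 = 6330000 Ω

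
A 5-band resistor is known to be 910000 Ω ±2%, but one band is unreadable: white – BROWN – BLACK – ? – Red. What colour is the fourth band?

orange

910000 Ω = 910 × 10^3.
The fourth band is the multiplier, 10^3, which is orange.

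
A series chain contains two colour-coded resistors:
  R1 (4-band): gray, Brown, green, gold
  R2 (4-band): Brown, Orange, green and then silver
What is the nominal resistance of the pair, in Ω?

R1: grey, brown → 81; green ×10^5 → 8100000 Ω.
R2: brown, orange → 13; green ×10^5 → 1300000 Ω.
Series: 8100000 + 1300000 = 9400000 Ω.

9400000 Ω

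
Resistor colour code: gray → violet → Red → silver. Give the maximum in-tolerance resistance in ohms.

9570 Ω

Grey → 8 (first significant figure)
Violet → 7 (second significant figure)
Red → ×10^2 multiplier
Silver → ±10% tolerance
87 × 100 = 8700 Ω
Maximum = 8700 × (1 + 10/100) = 9570 Ω.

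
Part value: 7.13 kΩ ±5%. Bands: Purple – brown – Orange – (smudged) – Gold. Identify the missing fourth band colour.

7130 Ω = 713 × 10^1.
The fourth band is the multiplier, 10^1, which is brown.

brown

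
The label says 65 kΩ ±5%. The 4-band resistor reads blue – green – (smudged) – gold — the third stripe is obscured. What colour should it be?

65000 Ω = 65 × 10^3.
The third band is the multiplier, 10^3, which is orange.

orange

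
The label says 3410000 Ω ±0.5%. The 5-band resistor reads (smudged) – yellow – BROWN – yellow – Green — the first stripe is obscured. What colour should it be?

3410000 Ω = 341 × 10^4.
The first band gives digit 3 of the significand, and 3 is orange.

orange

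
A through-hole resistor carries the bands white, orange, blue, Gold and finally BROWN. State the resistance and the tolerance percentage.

93.6 Ω ±1%

White → 9 (first significant figure)
Orange → 3 (second significant figure)
Blue → 6 (third significant figure)
Gold → ×0.1 multiplier
Brown → ±1% tolerance
936 × 0.1 = 93.6 Ω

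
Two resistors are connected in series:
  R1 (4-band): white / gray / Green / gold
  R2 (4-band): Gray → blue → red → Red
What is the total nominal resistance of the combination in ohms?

9808600 Ω

R1: white, grey → 98; green ×10^5 → 9800000 Ω.
R2: grey, blue → 86; red ×10^2 → 8600 Ω.
Series: 9800000 + 8600 = 9808600 Ω.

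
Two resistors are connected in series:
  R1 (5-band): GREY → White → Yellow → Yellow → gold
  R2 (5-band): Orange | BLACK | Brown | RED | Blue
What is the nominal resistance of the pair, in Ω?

R1: grey, white, yellow → 894; yellow ×10^4 → 8940000 Ω.
R2: orange, black, brown → 301; red ×10^2 → 30100 Ω.
Series: 8940000 + 30100 = 8970100 Ω.

8970100 Ω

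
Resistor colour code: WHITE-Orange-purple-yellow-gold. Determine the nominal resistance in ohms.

9370000 Ω

White → 9 (first significant figure)
Orange → 3 (second significant figure)
Violet → 7 (third significant figure)
Yellow → ×10^4 multiplier
937 × 10000 = 9370000 Ω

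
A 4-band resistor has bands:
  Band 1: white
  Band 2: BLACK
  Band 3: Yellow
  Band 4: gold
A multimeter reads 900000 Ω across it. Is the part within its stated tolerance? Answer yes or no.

White → 9 (first significant figure)
Black → 0 (second significant figure)
Yellow → ×10^4 multiplier
Gold → ±5% tolerance
90 × 10000 = 900000 Ω
Allowed range: 855000 Ω to 945000 Ω.
900000 Ω lies inside that range.

yes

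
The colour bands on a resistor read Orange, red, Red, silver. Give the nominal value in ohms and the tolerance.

3200 Ω ±10%

Orange → 3 (first significant figure)
Red → 2 (second significant figure)
Red → ×10^2 multiplier
Silver → ±10% tolerance
32 × 100 = 3200 Ω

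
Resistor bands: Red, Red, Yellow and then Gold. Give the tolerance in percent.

±5%

The last band, gold, is the tolerance band.
Gold corresponds to ±5%.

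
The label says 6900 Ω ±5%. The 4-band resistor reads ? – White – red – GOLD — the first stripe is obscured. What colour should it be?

blue

6900 Ω = 69 × 10^2.
The first band gives digit 6 of the significand, and 6 is blue.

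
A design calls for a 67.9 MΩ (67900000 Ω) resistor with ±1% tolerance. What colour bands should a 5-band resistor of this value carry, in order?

blue, violet, white, green, brown

67900000 Ω = 679 × 10^5.
6 → blue
7 → violet
9 → white
Multiplier 10^5 → green.
±1% tolerance → brown.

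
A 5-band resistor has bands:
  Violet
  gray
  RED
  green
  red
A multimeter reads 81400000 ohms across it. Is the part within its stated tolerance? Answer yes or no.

no

Violet → 7 (first significant figure)
Grey → 8 (second significant figure)
Red → 2 (third significant figure)
Green → ×10^5 multiplier
Red → ±2% tolerance
782 × 100000 = 78200000 Ω
Allowed range: 76636000 Ω to 79764000 Ω.
81400000 ohms lies outside that range.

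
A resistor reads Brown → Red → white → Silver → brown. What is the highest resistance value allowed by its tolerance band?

Brown → 1 (first significant figure)
Red → 2 (second significant figure)
White → 9 (third significant figure)
Silver → ×0.01 multiplier
Brown → ±1% tolerance
129 × 0.01 = 1.29 Ω
Highest = 1.29 × (1 + 1/100) = 1.3029 Ω.

1.3029 Ω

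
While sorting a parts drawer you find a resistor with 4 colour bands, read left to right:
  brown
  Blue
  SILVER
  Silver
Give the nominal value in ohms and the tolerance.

0.16 Ω ±10%

Brown → 1 (first significant figure)
Blue → 6 (second significant figure)
Silver → ×0.01 multiplier
Silver → ±10% tolerance
16 × 0.01 = 0.16 Ω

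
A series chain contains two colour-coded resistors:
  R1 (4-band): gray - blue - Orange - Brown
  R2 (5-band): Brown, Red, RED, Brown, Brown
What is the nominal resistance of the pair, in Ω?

87220 Ω

R1: grey, blue → 86; orange ×10^3 → 86000 Ω.
R2: brown, red, red → 122; brown ×10 → 1220 Ω.
Series: 86000 + 1220 = 87220 Ω.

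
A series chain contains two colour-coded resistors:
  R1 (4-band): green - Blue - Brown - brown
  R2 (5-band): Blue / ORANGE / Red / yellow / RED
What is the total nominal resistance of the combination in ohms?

6320560 Ω

R1: green, blue → 56; brown ×10 → 560 Ω.
R2: blue, orange, red → 632; yellow ×10^4 → 6320000 Ω.
Series: 560 + 6320000 = 6320560 Ω.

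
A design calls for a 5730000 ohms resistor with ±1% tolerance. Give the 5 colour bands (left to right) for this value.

green, violet, orange, yellow, brown

5730000 Ω = 573 × 10^4.
5 → green
7 → violet
3 → orange
Multiplier 10^4 → yellow.
±1% tolerance → brown.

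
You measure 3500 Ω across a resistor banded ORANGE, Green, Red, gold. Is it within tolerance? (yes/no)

yes

Orange → 3 (first significant figure)
Green → 5 (second significant figure)
Red → ×10^2 multiplier
Gold → ±5% tolerance
35 × 100 = 3500 Ω
Allowed range: 3325 Ω to 3675 Ω.
3500 Ω lies inside that range.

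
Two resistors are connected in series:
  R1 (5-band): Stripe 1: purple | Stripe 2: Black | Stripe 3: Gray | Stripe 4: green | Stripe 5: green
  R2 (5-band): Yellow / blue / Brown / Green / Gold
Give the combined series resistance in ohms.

116900000 Ω

R1: violet, black, grey → 708; green ×10^5 → 70800000 Ω.
R2: yellow, blue, brown → 461; green ×10^5 → 46100000 Ω.
Series: 70800000 + 46100000 = 116900000 Ω.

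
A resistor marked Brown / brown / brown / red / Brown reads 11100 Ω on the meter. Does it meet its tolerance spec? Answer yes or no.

Brown → 1 (first significant figure)
Brown → 1 (second significant figure)
Brown → 1 (third significant figure)
Red → ×10^2 multiplier
Brown → ±1% tolerance
111 × 100 = 11100 Ω
Allowed range: 10989 Ω to 11211 Ω.
11100 Ω lies inside that range.

yes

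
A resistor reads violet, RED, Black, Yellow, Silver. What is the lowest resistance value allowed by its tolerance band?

Violet → 7 (first significant figure)
Red → 2 (second significant figure)
Black → 0 (third significant figure)
Yellow → ×10^4 multiplier
Silver → ±10% tolerance
720 × 10000 = 7200000 Ω
Lowest = 7200000 × (1 − 10/100) = 6480000 Ω.

6480000 Ω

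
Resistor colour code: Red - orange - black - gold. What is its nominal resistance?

Red → 2 (first significant figure)
Orange → 3 (second significant figure)
Black → ×1 multiplier
23 × 1 = 23 Ω

23 Ω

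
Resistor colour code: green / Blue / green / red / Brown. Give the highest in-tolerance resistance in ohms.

Green → 5 (first significant figure)
Blue → 6 (second significant figure)
Green → 5 (third significant figure)
Red → ×10^2 multiplier
Brown → ±1% tolerance
565 × 100 = 56500 Ω
Highest = 56500 × (1 + 1/100) = 57065 Ω.

57065 Ω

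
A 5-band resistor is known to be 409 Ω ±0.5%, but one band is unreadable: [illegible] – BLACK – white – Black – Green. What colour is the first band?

409 Ω = 409 × 10^0.
The first band gives digit 4 of the significand, and 4 is yellow.

yellow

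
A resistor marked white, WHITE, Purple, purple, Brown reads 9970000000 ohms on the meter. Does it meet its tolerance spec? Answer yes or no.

White → 9 (first significant figure)
White → 9 (second significant figure)
Violet → 7 (third significant figure)
Violet → ×10^7 multiplier
Brown → ±1% tolerance
997 × 10000000 = 9970000000 Ω
Allowed range: 9870300000 Ω to 10069700000 Ω.
9970000000 ohms lies inside that range.

yes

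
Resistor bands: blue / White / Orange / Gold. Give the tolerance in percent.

±5%

The last band, gold, is the tolerance band.
Gold corresponds to ±5%.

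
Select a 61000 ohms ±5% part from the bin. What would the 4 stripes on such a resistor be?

61000 Ω = 61 × 10^3.
6 → blue
1 → brown
Multiplier 10^3 → orange.
±5% tolerance → gold.

blue, brown, orange, gold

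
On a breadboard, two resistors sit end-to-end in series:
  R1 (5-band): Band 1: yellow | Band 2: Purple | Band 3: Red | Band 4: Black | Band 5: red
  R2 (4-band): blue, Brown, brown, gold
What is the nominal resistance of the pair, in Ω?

R1: yellow, violet, red → 472; black ×1 → 472 Ω.
R2: blue, brown → 61; brown ×10 → 610 Ω.
Series: 472 + 610 = 1082 Ω.

1082 Ω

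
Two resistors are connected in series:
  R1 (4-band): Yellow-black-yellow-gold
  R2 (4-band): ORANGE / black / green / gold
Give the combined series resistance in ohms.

R1: yellow, black → 40; yellow ×10^4 → 400000 Ω.
R2: orange, black → 30; green ×10^5 → 3000000 Ω.
Series: 400000 + 3000000 = 3400000 Ω.

3400000 Ω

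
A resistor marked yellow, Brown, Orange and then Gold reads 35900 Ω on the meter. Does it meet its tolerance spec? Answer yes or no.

Yellow → 4 (first significant figure)
Brown → 1 (second significant figure)
Orange → ×10^3 multiplier
Gold → ±5% tolerance
41 × 1000 = 41000 Ω
Allowed range: 38950 Ω to 43050 Ω.
35900 Ω lies outside that range.

no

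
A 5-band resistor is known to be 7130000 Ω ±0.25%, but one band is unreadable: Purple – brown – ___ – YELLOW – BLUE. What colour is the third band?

orange

7130000 Ω = 713 × 10^4.
The third band gives digit 3 of the significand, and 3 is orange.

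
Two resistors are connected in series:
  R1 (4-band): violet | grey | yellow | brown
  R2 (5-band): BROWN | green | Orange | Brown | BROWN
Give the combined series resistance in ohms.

781530 Ω

R1: violet, grey → 78; yellow ×10^4 → 780000 Ω.
R2: brown, green, orange → 153; brown ×10 → 1530 Ω.
Series: 780000 + 1530 = 781530 Ω.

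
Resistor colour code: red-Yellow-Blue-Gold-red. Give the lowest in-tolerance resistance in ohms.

24.108 Ω

Red → 2 (first significant figure)
Yellow → 4 (second significant figure)
Blue → 6 (third significant figure)
Gold → ×0.1 multiplier
Red → ±2% tolerance
246 × 0.1 = 24.6 Ω
Lowest = 24.6 × (1 − 2/100) = 24.108 Ω.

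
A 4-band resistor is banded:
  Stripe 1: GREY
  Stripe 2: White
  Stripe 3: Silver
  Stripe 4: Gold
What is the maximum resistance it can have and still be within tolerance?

0.9345 Ω

Grey → 8 (first significant figure)
White → 9 (second significant figure)
Silver → ×0.01 multiplier
Gold → ±5% tolerance
89 × 0.01 = 0.89 Ω
Maximum = 0.89 × (1 + 5/100) = 0.9345 Ω.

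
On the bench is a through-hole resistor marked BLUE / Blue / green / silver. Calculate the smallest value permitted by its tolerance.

5940000 Ω

Blue → 6 (first significant figure)
Blue → 6 (second significant figure)
Green → ×10^5 multiplier
Silver → ±10% tolerance
66 × 100000 = 6600000 Ω
Smallest = 6600000 × (1 − 10/100) = 5940000 Ω.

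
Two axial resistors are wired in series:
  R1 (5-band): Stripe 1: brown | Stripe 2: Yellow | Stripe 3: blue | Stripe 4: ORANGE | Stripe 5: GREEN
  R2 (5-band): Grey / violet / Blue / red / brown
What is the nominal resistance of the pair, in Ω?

233600 Ω

R1: brown, yellow, blue → 146; orange ×10^3 → 146000 Ω.
R2: grey, violet, blue → 876; red ×10^2 → 87600 Ω.
Series: 146000 + 87600 = 233600 Ω.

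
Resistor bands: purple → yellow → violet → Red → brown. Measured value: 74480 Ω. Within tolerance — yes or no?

Violet → 7 (first significant figure)
Yellow → 4 (second significant figure)
Violet → 7 (third significant figure)
Red → ×10^2 multiplier
Brown → ±1% tolerance
747 × 100 = 74700 Ω
Allowed range: 73953 Ω to 75447 Ω.
74480 Ω lies inside that range.

yes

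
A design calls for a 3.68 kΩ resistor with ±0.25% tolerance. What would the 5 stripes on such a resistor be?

3680 Ω = 368 × 10^1.
3 → orange
6 → blue
8 → grey
Multiplier 10^1 → brown.
±0.25% tolerance → blue.

orange, blue, grey, brown, blue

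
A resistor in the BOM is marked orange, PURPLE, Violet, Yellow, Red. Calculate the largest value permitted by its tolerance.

Orange → 3 (first significant figure)
Violet → 7 (second significant figure)
Violet → 7 (third significant figure)
Yellow → ×10^4 multiplier
Red → ±2% tolerance
377 × 10000 = 3770000 Ω
Largest = 3770000 × (1 + 2/100) = 3845400 Ω.

3845400 Ω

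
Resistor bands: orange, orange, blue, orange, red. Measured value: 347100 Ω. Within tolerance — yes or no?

no

Orange → 3 (first significant figure)
Orange → 3 (second significant figure)
Blue → 6 (third significant figure)
Orange → ×10^3 multiplier
Red → ±2% tolerance
336 × 1000 = 336000 Ω
Allowed range: 329280 Ω to 342720 Ω.
347100 Ω lies outside that range.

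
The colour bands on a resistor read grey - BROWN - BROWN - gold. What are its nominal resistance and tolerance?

Grey → 8 (first significant figure)
Brown → 1 (second significant figure)
Brown → ×10 multiplier
Gold → ±5% tolerance
81 × 10 = 810 Ω

810 Ω ±5%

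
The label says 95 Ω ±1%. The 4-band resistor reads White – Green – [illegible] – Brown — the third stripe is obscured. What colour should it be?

black

95 Ω = 95 × 10^0.
The third band is the multiplier, 10^0, which is black.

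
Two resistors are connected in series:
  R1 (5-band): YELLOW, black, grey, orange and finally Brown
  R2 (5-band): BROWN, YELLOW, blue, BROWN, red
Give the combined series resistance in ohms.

409460 Ω

R1: yellow, black, grey → 408; orange ×10^3 → 408000 Ω.
R2: brown, yellow, blue → 146; brown ×10 → 1460 Ω.
Series: 408000 + 1460 = 409460 Ω.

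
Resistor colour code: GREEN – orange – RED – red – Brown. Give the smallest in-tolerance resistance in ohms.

Green → 5 (first significant figure)
Orange → 3 (second significant figure)
Red → 2 (third significant figure)
Red → ×10^2 multiplier
Brown → ±1% tolerance
532 × 100 = 53200 Ω
Smallest = 53200 × (1 − 1/100) = 52668 Ω.

52668 Ω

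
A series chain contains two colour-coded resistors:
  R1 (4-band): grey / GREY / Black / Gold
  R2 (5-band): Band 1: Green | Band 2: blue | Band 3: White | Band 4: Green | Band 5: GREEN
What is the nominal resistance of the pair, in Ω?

R1: grey, grey → 88; black ×1 → 88 Ω.
R2: green, blue, white → 569; green ×10^5 → 56900000 Ω.
Series: 88 + 56900000 = 56900088 Ω.

56900088 Ω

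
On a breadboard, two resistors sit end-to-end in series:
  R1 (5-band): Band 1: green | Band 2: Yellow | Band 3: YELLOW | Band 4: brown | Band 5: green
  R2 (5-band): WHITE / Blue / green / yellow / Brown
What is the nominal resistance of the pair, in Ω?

9655440 Ω

R1: green, yellow, yellow → 544; brown ×10 → 5440 Ω.
R2: white, blue, green → 965; yellow ×10^4 → 9650000 Ω.
Series: 5440 + 9650000 = 9655440 Ω.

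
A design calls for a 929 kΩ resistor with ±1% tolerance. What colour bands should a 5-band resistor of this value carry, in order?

white, red, white, orange, brown

929000 Ω = 929 × 10^3.
9 → white
2 → red
9 → white
Multiplier 10^3 → orange.
±1% tolerance → brown.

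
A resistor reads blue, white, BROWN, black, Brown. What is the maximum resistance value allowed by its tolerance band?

Blue → 6 (first significant figure)
White → 9 (second significant figure)
Brown → 1 (third significant figure)
Black → ×1 multiplier
Brown → ±1% tolerance
691 × 1 = 691 Ω
Maximum = 691 × (1 + 1/100) = 697.91 Ω.

697.91 Ω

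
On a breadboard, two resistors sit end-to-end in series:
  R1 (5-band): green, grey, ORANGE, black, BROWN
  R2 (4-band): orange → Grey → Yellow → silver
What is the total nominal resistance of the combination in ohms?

380583 Ω

R1: green, grey, orange → 583; black ×1 → 583 Ω.
R2: orange, grey → 38; yellow ×10^4 → 380000 Ω.
Series: 583 + 380000 = 380583 Ω.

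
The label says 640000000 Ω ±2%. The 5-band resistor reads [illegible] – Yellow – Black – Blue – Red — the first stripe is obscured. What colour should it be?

640000000 Ω = 640 × 10^6.
The first band gives digit 6 of the significand, and 6 is blue.

blue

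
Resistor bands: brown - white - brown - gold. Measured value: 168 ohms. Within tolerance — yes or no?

no

Brown → 1 (first significant figure)
White → 9 (second significant figure)
Brown → ×10 multiplier
Gold → ±5% tolerance
19 × 10 = 190 Ω
Allowed range: 180.5 Ω to 199.5 Ω.
168 ohms lies outside that range.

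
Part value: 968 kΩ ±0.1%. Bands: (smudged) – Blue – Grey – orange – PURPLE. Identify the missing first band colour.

968000 Ω = 968 × 10^3.
The first band gives digit 9 of the significand, and 9 is white.

white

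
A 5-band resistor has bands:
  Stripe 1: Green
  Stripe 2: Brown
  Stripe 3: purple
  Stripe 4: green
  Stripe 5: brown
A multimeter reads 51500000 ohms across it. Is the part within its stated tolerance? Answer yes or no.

yes

Green → 5 (first significant figure)
Brown → 1 (second significant figure)
Violet → 7 (third significant figure)
Green → ×10^5 multiplier
Brown → ±1% tolerance
517 × 100000 = 51700000 Ω
Allowed range: 51183000 Ω to 52217000 Ω.
51500000 ohms lies inside that range.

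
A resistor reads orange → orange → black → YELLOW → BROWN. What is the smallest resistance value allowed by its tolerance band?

Orange → 3 (first significant figure)
Orange → 3 (second significant figure)
Black → 0 (third significant figure)
Yellow → ×10^4 multiplier
Brown → ±1% tolerance
330 × 10000 = 3300000 Ω
Smallest = 3300000 × (1 − 1/100) = 3267000 Ω.

3267000 Ω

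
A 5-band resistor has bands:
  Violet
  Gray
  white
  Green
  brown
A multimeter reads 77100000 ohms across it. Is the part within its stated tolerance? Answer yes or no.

no

Violet → 7 (first significant figure)
Grey → 8 (second significant figure)
White → 9 (third significant figure)
Green → ×10^5 multiplier
Brown → ±1% tolerance
789 × 100000 = 78900000 Ω
Allowed range: 78111000 Ω to 79689000 Ω.
77100000 ohms lies outside that range.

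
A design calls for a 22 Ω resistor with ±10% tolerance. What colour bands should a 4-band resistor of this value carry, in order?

22 Ω = 22 × 10^0.
2 → red
2 → red
Multiplier 10^0 → black.
±10% tolerance → silver.

red, red, black, silver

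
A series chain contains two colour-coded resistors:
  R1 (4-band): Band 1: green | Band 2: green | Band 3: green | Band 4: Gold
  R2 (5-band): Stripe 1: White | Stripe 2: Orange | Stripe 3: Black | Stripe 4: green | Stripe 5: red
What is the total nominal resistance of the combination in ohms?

98500000 Ω

R1: green, green → 55; green ×10^5 → 5500000 Ω.
R2: white, orange, black → 930; green ×10^5 → 93000000 Ω.
Series: 5500000 + 93000000 = 98500000 Ω.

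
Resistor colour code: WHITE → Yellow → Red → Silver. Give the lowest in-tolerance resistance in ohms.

White → 9 (first significant figure)
Yellow → 4 (second significant figure)
Red → ×10^2 multiplier
Silver → ±10% tolerance
94 × 100 = 9400 Ω
Lowest = 9400 × (1 − 10/100) = 8460 Ω.

8460 Ω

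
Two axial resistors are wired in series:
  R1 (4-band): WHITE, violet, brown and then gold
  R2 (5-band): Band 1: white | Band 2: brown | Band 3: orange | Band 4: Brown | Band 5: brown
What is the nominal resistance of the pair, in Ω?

R1: white, violet → 97; brown ×10 → 970 Ω.
R2: white, brown, orange → 913; brown ×10 → 9130 Ω.
Series: 970 + 9130 = 10100 Ω.

10100 Ω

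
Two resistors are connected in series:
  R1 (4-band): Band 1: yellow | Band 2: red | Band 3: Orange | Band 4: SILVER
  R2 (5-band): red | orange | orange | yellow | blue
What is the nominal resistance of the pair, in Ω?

2372000 Ω

R1: yellow, red → 42; orange ×10^3 → 42000 Ω.
R2: red, orange, orange → 233; yellow ×10^4 → 2330000 Ω.
Series: 42000 + 2330000 = 2372000 Ω.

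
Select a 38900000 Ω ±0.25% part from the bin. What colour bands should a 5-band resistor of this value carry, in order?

38900000 Ω = 389 × 10^5.
3 → orange
8 → grey
9 → white
Multiplier 10^5 → green.
±0.25% tolerance → blue.

orange, grey, white, green, blue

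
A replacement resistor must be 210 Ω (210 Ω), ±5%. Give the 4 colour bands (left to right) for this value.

red, brown, brown, gold

210 Ω = 21 × 10^1.
2 → red
1 → brown
Multiplier 10^1 → brown.
±5% tolerance → gold.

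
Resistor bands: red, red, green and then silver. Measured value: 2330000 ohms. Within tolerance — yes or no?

Red → 2 (first significant figure)
Red → 2 (second significant figure)
Green → ×10^5 multiplier
Silver → ±10% tolerance
22 × 100000 = 2200000 Ω
Allowed range: 1980000 Ω to 2420000 Ω.
2330000 ohms lies inside that range.

yes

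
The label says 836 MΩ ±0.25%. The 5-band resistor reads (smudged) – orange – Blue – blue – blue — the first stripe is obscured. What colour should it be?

836000000 Ω = 836 × 10^6.
The first band gives digit 8 of the significand, and 8 is grey.

grey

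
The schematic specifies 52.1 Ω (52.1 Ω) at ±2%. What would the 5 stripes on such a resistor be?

52.1 Ω = 521 × 10^-1.
5 → green
2 → red
1 → brown
Multiplier 10^-1 → gold.
±2% tolerance → red.

green, red, brown, gold, red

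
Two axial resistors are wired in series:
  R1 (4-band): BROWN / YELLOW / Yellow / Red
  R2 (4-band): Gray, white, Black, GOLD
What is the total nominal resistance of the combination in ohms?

140089 Ω

R1: brown, yellow → 14; yellow ×10^4 → 140000 Ω.
R2: grey, white → 89; black ×1 → 89 Ω.
Series: 140000 + 89 = 140089 Ω.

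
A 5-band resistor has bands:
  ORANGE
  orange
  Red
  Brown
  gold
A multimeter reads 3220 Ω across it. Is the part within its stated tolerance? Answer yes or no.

yes

Orange → 3 (first significant figure)
Orange → 3 (second significant figure)
Red → 2 (third significant figure)
Brown → ×10 multiplier
Gold → ±5% tolerance
332 × 10 = 3320 Ω
Allowed range: 3154 Ω to 3486 Ω.
3220 Ω lies inside that range.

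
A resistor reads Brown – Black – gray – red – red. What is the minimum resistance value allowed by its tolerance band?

10584 Ω

Brown → 1 (first significant figure)
Black → 0 (second significant figure)
Grey → 8 (third significant figure)
Red → ×10^2 multiplier
Red → ±2% tolerance
108 × 100 = 10800 Ω
Minimum = 10800 × (1 − 2/100) = 10584 Ω.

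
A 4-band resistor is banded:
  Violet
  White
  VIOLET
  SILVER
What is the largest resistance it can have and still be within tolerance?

Violet → 7 (first significant figure)
White → 9 (second significant figure)
Violet → ×10^7 multiplier
Silver → ±10% tolerance
79 × 10000000 = 790000000 Ω
Largest = 790000000 × (1 + 10/100) = 869000000 Ω.

869000000 Ω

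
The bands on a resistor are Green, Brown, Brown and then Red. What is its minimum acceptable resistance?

499.8 Ω

Green → 5 (first significant figure)
Brown → 1 (second significant figure)
Brown → ×10 multiplier
Red → ±2% tolerance
51 × 10 = 510 Ω
Minimum = 510 × (1 − 2/100) = 499.8 Ω.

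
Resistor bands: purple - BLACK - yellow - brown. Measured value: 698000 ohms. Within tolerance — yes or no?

yes

Violet → 7 (first significant figure)
Black → 0 (second significant figure)
Yellow → ×10^4 multiplier
Brown → ±1% tolerance
70 × 10000 = 700000 Ω
Allowed range: 693000 Ω to 707000 Ω.
698000 ohms lies inside that range.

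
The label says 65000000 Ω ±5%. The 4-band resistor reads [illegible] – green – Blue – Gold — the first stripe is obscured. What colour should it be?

65000000 Ω = 65 × 10^6.
The first band gives digit 6 of the significand, and 6 is blue.

blue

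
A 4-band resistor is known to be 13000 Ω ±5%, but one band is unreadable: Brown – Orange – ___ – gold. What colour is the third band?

13000 Ω = 13 × 10^3.
The third band is the multiplier, 10^3, which is orange.

orange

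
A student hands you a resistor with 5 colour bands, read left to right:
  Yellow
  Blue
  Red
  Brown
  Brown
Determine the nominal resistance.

Yellow → 4 (first significant figure)
Blue → 6 (second significant figure)
Red → 2 (third significant figure)
Brown → ×10 multiplier
462 × 10 = 4620 Ω

4620 Ω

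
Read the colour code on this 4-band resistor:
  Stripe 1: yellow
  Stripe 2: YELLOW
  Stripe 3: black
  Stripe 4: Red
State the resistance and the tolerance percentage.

Yellow → 4 (first significant figure)
Yellow → 4 (second significant figure)
Black → ×1 multiplier
Red → ±2% tolerance
44 × 1 = 44 Ω

44 Ω ±2%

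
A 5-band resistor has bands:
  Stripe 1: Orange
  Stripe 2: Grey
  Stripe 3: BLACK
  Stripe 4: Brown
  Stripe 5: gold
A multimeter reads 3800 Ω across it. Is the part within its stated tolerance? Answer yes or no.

Orange → 3 (first significant figure)
Grey → 8 (second significant figure)
Black → 0 (third significant figure)
Brown → ×10 multiplier
Gold → ±5% tolerance
380 × 10 = 3800 Ω
Allowed range: 3610 Ω to 3990 Ω.
3800 Ω lies inside that range.

yes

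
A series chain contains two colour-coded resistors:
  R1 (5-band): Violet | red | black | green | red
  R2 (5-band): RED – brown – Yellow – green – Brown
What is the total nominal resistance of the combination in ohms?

R1: violet, red, black → 720; green ×10^5 → 72000000 Ω.
R2: red, brown, yellow → 214; green ×10^5 → 21400000 Ω.
Series: 72000000 + 21400000 = 93400000 Ω.

93400000 Ω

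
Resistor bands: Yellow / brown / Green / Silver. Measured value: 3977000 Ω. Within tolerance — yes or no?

Yellow → 4 (first significant figure)
Brown → 1 (second significant figure)
Green → ×10^5 multiplier
Silver → ±10% tolerance
41 × 100000 = 4100000 Ω
Allowed range: 3690000 Ω to 4510000 Ω.
3977000 Ω lies inside that range.

yes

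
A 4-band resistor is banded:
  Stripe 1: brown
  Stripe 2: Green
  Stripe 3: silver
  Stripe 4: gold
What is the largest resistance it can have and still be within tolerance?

Brown → 1 (first significant figure)
Green → 5 (second significant figure)
Silver → ×0.01 multiplier
Gold → ±5% tolerance
15 × 0.01 = 0.15 Ω
Largest = 0.15 × (1 + 5/100) = 0.1575 Ω.

0.1575 Ω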